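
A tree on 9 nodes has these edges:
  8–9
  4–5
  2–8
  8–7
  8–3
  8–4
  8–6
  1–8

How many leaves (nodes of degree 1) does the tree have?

The leaves are 1, 2, 3, 5, 6, 7, 9.
That is 7 leaves.

7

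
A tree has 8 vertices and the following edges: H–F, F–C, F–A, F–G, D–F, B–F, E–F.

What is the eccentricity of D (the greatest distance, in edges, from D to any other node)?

Distances from D peak at 2, attained at C (G, A, H, E, B also at distance 2).
D–F–C

2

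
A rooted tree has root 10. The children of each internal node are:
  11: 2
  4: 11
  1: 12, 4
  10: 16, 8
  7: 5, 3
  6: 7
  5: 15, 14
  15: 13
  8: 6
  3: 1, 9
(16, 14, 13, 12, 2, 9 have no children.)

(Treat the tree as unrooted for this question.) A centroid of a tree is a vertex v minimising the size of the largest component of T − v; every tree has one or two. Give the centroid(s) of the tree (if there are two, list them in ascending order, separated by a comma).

If 7 is removed the pieces have sizes 7, 4, 4, all ≤ ⌊16/2⌋ = 8.
Every other node leaves some component of size > 8, so the centroid is unique.

7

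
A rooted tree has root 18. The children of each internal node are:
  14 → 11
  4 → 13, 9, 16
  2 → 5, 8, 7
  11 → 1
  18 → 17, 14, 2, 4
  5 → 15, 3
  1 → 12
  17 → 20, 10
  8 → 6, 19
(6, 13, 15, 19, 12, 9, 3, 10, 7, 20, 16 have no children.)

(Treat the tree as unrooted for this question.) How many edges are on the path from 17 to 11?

The path is 17–18–14–11, which has 3 edges.

3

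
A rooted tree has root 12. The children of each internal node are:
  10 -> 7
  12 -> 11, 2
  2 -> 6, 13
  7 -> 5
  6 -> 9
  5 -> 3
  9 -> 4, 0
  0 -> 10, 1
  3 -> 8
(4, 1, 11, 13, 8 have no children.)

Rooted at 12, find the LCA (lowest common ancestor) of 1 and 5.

0

Path 1→root: 1 0 9 6 2 12; path 5→root: 5 7 10 0 9 6 2 12.
First common node: 0.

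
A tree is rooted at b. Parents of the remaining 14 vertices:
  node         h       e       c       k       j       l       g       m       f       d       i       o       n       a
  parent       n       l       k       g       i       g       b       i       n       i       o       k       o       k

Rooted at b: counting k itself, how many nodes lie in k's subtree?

11

Descendants of k (including itself): k, o, a, c, i, n, d, m, j, f, h. That's 11.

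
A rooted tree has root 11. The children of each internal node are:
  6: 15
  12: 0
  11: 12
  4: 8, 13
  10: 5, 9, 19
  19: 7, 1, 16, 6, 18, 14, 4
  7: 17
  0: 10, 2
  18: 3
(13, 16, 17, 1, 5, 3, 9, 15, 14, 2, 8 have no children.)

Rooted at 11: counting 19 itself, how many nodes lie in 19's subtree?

The subtree rooted at 19 contains: 19, 1, 4, 14, 16, 6, 18, 7, 8, 13, 15, 3, 17 — 13 nodes.

13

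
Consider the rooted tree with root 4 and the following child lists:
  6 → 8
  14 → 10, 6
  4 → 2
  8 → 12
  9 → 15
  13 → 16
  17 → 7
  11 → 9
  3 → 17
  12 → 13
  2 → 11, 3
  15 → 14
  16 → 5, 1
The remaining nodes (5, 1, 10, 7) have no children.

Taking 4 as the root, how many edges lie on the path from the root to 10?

6

Climbing from 10 to the root: 10 → 14 → 15 → 9 → 11 → 2 → 4. That's 6 steps.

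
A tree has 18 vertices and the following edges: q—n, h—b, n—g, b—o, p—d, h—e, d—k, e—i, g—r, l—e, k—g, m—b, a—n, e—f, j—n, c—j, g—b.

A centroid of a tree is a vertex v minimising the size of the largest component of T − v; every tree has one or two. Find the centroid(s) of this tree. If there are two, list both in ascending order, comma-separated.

Removing g splits the tree into components of sizes 8, 5, 3, 1; the largest is 8 ≤ ⌊18/2⌋ = 9.
Every other node leaves some component of size > 9, so the centroid is unique.

g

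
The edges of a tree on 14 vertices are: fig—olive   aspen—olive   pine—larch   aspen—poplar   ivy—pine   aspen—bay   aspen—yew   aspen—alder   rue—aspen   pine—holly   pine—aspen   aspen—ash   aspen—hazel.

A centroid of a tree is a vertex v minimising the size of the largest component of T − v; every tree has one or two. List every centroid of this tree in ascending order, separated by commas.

aspen

Delete aspen: the remaining components have sizes 4, 2, 1, 1, 1, 1, 1, 1, 1. Max 4 ≤ 7, so aspen is a centroid.
Every other node leaves some component of size > 7, so the centroid is unique.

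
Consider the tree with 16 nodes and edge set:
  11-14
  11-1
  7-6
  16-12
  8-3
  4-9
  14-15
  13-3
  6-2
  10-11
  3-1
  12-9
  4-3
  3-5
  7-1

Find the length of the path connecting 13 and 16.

13–3–4–9–12–16: 5 edges.

5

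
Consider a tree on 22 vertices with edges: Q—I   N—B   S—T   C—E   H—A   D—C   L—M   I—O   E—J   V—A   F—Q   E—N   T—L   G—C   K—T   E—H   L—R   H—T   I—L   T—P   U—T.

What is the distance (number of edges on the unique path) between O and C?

O – I – L – T – H – E – C: 6 edges.

6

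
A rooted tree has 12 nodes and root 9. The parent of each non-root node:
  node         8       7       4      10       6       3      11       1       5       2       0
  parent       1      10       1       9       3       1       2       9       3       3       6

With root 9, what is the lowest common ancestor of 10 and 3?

9

10's ancestor chain is 10, 9 and 3's is 3, 1, 9; they first meet at 9.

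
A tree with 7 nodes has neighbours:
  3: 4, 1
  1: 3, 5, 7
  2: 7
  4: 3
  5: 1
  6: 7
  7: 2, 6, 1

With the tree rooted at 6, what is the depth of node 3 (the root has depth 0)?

Path from 6 to 3: 6–7–1–3, which has 3 edges.

3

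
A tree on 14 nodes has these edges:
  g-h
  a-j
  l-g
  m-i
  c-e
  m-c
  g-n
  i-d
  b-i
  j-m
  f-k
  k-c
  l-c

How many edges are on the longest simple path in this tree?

6

A longest path is d - i - m - c - l - g - n, with 6 edges.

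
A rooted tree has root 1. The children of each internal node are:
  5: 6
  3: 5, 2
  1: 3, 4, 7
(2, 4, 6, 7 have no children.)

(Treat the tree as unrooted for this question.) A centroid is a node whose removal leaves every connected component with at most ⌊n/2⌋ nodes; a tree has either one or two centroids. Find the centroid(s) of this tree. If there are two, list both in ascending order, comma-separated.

Removing 3 splits the tree into components of sizes 3, 2, 1; the largest is 3 ≤ ⌊7/2⌋ = 3.
No neighbour of 3 does as well, so 3 is the unique centroid.

3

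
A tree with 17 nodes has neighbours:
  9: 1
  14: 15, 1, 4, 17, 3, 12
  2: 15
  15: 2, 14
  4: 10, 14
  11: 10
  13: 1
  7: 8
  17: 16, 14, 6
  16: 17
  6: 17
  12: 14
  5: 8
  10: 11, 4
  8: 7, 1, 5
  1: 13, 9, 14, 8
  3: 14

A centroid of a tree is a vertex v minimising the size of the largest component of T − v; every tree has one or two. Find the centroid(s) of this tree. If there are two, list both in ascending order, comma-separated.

Removing 14 splits the tree into components of sizes 6, 3, 3, 2, 1, 1; the largest is 6 ≤ ⌊17/2⌋ = 8.
No neighbour of 14 does as well, so 14 is the unique centroid.

14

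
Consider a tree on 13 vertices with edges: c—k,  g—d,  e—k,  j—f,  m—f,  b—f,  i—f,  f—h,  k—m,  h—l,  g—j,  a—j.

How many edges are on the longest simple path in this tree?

6

BFS from d reaches e last, at distance 6; BFS from e confirms no node is farther.
Path: d – g – j – f – m – k – e.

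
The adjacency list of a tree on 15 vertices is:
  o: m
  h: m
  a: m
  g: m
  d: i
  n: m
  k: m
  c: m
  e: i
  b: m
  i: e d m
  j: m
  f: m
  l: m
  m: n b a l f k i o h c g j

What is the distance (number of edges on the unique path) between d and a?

3

The path is d – i – m – a, which has 3 edges.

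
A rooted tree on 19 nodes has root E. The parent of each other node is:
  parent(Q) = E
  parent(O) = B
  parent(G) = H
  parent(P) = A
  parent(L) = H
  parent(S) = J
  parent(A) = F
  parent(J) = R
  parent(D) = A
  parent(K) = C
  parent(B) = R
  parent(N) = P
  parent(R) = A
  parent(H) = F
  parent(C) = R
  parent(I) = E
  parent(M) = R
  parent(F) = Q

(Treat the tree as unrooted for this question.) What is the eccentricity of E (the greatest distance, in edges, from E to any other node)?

6

Distances from E peak at 6, attained at K (O, S also at distance 6).
E–Q–F–A–R–C–K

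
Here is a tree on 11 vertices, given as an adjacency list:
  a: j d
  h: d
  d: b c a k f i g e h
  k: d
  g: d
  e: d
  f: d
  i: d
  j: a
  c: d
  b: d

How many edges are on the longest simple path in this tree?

Starting from j, a farthest node is f at distance 3.
One longest path: j-a-d-f.
So the diameter is 3.

3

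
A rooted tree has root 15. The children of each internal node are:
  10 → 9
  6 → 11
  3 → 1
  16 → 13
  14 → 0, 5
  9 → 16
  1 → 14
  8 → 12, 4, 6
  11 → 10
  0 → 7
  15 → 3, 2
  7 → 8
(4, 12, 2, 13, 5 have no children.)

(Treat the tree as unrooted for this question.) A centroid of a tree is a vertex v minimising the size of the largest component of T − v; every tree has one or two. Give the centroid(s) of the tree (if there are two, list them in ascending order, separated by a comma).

8

Delete 8: the remaining components have sizes 8, 6, 1, 1. Max 8 ≤ 8, so 8 is a centroid.
No neighbour of 8 does as well, so 8 is the unique centroid.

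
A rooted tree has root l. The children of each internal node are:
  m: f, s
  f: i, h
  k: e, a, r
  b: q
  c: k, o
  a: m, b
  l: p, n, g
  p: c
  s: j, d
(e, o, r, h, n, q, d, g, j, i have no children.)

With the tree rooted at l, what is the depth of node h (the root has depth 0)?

7

Climbing from h to the root: h → f → m → a → k → c → p → l. That's 7 steps.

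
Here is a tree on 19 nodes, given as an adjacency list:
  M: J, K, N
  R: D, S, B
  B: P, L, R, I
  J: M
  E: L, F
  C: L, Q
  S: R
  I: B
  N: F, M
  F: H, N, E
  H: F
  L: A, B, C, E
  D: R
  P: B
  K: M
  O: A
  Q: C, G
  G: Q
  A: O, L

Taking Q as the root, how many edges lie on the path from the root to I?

4

Climbing from I to the root: I–B–L–C–Q. That's 4 steps.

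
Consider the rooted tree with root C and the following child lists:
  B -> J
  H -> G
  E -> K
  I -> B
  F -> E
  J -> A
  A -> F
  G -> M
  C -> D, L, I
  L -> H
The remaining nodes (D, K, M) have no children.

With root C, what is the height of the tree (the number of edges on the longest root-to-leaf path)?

7

The longest root-to-leaf path is C-I-B-J-A-F-E-K (7 edges).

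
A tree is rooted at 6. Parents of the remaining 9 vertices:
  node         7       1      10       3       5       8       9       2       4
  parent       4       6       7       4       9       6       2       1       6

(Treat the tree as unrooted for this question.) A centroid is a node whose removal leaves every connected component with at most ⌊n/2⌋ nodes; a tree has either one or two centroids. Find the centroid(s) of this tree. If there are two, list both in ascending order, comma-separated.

Removing 6 splits the tree into components of sizes 4, 4, 1; the largest is 4 ≤ ⌊10/2⌋ = 5.
No neighbour of 6 does as well, so 6 is the unique centroid.

6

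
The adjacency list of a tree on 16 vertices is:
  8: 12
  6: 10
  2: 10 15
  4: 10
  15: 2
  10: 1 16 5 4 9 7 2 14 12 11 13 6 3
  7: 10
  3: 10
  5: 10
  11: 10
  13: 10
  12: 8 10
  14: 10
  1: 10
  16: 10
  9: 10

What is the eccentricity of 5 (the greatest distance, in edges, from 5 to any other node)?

Distances from 5 peak at 3, attained at 8 (15 also at distance 3).
5–10–12–8

3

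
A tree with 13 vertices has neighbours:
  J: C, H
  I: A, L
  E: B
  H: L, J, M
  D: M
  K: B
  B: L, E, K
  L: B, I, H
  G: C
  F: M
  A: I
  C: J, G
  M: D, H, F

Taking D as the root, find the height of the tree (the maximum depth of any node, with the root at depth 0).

The longest root-to-leaf path is D–M–H–L–B–K (5 edges).

5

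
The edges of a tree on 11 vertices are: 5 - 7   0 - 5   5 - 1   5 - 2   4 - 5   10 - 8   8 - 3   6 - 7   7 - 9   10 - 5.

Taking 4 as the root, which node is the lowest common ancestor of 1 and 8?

5

Ancestors of 1 (toward the root): 1, 5, 4.
Ancestors of 8: 8, 10, 5, 4.
The deepest node appearing in both lists is 5.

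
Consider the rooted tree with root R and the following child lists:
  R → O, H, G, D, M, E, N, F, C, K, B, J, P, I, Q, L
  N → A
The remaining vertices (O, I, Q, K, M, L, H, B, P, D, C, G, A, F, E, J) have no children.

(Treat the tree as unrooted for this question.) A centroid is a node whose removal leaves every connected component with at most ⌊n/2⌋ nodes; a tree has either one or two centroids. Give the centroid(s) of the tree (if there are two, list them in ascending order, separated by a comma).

If R is removed the pieces have sizes 2, 1, 1, 1, 1, 1, 1, 1, 1, 1, 1, 1, 1, 1, 1, 1, all ≤ ⌊18/2⌋ = 9.
Every other node leaves some component of size > 9, so the centroid is unique.

R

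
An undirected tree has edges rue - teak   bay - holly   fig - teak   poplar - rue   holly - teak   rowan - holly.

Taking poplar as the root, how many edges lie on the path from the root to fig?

3

Climbing from fig to the root: fig–teak–rue–poplar. That's 3 steps.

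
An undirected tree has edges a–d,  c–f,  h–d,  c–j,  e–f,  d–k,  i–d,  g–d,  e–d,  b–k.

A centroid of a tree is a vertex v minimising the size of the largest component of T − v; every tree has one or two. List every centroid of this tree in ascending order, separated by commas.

d

If d is removed the pieces have sizes 4, 2, 1, 1, 1, 1, all ≤ ⌊11/2⌋ = 5.
Every other node leaves some component of size > 5, so the centroid is unique.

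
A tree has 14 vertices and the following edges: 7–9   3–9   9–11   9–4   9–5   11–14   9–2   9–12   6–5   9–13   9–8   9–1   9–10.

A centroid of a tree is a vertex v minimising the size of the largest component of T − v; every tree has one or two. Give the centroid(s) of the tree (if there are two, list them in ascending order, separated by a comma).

9

Delete 9: the remaining components have sizes 2, 2, 1, 1, 1, 1, 1, 1, 1, 1, 1. Max 2 ≤ 7, so 9 is a centroid.
Every other node leaves some component of size > 7, so the centroid is unique.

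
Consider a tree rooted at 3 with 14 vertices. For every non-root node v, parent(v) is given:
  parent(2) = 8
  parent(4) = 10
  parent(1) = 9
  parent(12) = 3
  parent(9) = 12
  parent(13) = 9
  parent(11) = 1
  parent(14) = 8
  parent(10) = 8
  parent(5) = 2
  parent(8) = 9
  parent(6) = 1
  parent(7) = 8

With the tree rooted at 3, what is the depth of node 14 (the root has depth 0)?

4

3–12–9–8–14 — 4 edges.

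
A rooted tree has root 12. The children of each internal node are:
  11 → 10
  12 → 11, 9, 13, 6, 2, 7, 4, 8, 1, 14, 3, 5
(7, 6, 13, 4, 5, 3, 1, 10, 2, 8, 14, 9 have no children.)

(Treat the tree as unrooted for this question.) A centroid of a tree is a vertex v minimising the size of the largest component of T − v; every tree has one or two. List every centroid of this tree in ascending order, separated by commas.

12

Delete 12: the remaining components have sizes 2, 1, 1, 1, 1, 1, 1, 1, 1, 1, 1, 1. Max 2 ≤ 7, so 12 is a centroid.
No neighbour of 12 does as well, so 12 is the unique centroid.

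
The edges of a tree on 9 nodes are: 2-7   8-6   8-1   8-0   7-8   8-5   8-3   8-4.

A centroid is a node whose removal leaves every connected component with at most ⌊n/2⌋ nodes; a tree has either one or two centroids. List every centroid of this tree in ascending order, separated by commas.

8

Delete 8: the remaining components have sizes 2, 1, 1, 1, 1, 1, 1. Max 2 ≤ 4, so 8 is a centroid.
Every other node leaves some component of size > 4, so the centroid is unique.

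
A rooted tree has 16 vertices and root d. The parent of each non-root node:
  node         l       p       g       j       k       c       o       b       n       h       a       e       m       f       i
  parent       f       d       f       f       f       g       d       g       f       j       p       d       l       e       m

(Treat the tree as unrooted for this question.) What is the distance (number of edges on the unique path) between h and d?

4

The path is h – j – f – e – d, which has 4 edges.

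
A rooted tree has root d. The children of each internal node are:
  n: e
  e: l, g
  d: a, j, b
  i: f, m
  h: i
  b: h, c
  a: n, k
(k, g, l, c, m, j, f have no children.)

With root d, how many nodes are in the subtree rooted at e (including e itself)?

e's subtree: {e, g, l}, size 3.

3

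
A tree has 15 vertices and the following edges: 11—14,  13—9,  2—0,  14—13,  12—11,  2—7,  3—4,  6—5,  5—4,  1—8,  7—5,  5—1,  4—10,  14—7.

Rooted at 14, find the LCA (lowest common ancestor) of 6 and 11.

Path 6→root: 6 5 7 14; path 11→root: 11 14.
First common node: 14.

14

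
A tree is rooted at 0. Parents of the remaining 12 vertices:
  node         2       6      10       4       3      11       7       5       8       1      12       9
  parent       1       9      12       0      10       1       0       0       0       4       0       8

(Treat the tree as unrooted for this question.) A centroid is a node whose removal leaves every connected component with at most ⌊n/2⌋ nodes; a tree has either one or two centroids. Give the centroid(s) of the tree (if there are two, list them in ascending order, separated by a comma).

0

Removing 0 splits the tree into components of sizes 4, 3, 3, 1, 1; the largest is 4 ≤ ⌊13/2⌋ = 6.
No neighbour of 0 does as well, so 0 is the unique centroid.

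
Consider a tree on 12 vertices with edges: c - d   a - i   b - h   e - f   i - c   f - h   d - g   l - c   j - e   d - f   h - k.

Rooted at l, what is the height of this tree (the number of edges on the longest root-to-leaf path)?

5

A deepest node is j, reached by l-c-d-f-e-j.
That path has 5 edges, so the height is 5.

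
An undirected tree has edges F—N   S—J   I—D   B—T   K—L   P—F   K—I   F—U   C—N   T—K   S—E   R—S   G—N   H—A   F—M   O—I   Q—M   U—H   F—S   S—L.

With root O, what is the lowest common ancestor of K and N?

K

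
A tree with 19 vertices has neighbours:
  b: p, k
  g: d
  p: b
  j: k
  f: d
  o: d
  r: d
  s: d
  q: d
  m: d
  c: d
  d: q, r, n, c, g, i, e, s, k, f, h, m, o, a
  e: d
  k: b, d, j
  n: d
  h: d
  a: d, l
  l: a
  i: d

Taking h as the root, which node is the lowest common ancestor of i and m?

Path i→root: i d h; path m→root: m d h.
First common node: d.

d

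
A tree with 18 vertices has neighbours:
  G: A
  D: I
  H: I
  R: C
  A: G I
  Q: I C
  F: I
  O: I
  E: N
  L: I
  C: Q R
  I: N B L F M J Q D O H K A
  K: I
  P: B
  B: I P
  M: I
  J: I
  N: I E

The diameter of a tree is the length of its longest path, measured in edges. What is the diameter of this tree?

5

Starting from R, a farthest node is P at distance 5.
One longest path: R – C – Q – I – B – P.
So the diameter is 5.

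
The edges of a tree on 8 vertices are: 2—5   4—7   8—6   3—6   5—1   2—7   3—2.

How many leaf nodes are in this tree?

The leaves are 1, 4, 8.
That is 3 leaves.

3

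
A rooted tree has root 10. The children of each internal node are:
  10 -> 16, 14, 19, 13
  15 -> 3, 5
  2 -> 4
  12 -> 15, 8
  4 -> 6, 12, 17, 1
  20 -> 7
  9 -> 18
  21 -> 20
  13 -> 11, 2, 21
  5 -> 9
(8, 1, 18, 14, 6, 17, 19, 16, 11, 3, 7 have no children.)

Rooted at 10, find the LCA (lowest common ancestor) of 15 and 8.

12

Path 15→root: 15 12 4 2 13 10; path 8→root: 8 12 4 2 13 10.
First common node: 12.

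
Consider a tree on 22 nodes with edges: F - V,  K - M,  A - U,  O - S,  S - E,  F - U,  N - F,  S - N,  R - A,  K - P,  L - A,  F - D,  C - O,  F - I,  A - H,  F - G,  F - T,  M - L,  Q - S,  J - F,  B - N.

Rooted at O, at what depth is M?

Climbing from M to the root: M – L – A – U – F – N – S – O. That's 7 steps.

7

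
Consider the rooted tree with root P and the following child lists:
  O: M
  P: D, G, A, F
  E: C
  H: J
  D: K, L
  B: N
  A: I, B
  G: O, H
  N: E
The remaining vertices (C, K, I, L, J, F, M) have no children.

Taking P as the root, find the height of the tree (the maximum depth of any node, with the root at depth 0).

5

A deepest node is C, reached by P-A-B-N-E-C.
That path has 5 edges, so the height is 5.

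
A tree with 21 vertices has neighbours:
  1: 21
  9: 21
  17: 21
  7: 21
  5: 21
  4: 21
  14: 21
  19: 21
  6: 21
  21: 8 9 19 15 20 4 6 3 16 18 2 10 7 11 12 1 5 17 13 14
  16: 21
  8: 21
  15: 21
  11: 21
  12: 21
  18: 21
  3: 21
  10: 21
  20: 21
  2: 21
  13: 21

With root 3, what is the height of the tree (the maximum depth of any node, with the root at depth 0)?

2

The longest root-to-leaf path is 3-21-11 (2 edges).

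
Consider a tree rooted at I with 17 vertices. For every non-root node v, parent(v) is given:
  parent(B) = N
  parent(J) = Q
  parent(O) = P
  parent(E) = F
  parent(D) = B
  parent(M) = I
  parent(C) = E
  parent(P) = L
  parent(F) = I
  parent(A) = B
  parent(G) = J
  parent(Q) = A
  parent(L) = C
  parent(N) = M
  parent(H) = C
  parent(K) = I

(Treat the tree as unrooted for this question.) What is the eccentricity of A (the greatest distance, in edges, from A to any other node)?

10

A farthest node from A is O.
The path A-B-N-M-I-F-E-C-L-P-O has 10 edges.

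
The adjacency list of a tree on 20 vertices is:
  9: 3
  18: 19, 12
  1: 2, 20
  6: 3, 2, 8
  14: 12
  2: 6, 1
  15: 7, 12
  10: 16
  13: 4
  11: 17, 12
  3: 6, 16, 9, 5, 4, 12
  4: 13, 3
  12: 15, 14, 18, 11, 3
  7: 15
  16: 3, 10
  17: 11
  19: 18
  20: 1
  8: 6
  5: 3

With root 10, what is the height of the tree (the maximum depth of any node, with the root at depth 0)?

6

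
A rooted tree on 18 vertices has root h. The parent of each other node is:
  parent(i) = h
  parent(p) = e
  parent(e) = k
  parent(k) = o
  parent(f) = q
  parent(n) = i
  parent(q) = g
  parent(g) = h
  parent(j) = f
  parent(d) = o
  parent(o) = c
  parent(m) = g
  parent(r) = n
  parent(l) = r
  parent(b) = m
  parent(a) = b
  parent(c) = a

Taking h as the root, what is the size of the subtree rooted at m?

The subtree rooted at m contains: m, b, a, c, o, d, k, e, p — 9 nodes.

9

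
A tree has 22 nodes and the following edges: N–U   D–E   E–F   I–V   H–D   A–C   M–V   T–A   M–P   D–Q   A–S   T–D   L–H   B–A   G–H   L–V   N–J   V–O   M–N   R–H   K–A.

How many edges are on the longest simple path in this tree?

BFS from C reaches J last, at distance 9; BFS from J confirms no node is farther.
Path: C–A–T–D–H–L–V–M–N–J.

9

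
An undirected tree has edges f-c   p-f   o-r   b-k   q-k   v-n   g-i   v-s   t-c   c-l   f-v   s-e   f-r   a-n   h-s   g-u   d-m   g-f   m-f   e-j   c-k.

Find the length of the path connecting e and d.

5

Walking from e: e – s – v – f – m – d. Length 5.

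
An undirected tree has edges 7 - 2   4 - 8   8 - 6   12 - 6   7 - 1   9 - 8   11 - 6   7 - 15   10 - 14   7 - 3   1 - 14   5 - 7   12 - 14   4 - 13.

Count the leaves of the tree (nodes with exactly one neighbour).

8

The leaves are 2, 3, 5, 9, 10, 11, 13, 15.
That is 8 leaves.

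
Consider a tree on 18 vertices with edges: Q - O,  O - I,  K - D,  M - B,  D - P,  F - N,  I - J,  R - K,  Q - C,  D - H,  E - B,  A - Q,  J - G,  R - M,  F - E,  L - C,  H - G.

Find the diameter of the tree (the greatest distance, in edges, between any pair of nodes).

A longest path is N–F–E–B–M–R–K–D–H–G–J–I–O–Q–C–L, with 15 edges.

15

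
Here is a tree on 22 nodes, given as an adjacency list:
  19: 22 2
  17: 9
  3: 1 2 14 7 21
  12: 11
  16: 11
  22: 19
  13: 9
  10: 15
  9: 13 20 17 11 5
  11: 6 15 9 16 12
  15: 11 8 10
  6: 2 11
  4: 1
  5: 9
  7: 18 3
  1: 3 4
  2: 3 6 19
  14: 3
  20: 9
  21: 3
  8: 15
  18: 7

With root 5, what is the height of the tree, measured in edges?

4 sits deepest: 5 – 9 – 11 – 6 – 2 – 3 – 1 – 4 — 7 edges from the root.

7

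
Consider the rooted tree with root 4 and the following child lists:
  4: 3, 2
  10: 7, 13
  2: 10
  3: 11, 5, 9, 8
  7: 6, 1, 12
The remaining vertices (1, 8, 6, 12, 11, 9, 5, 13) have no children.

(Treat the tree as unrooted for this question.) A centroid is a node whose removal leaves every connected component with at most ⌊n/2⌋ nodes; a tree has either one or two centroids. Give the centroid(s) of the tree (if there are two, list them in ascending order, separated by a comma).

2

If 2 is removed the pieces have sizes 6, 6, all ≤ ⌊13/2⌋ = 6.
Every other node leaves some component of size > 6, so the centroid is unique.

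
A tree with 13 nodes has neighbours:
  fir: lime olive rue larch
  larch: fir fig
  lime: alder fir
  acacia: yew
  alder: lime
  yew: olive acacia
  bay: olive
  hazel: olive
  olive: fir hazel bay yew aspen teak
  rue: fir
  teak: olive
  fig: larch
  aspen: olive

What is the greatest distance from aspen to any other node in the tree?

4

Distances from aspen peak at 4, attained at fig (alder also at distance 4).
aspen-olive-fir-larch-fig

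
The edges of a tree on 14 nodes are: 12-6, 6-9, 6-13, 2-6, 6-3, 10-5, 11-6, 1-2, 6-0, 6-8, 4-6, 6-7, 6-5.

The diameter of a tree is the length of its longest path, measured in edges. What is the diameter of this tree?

BFS from 10 reaches 1 last, at distance 4; BFS from 1 confirms no node is farther.
Path: 10 - 5 - 6 - 2 - 1.

4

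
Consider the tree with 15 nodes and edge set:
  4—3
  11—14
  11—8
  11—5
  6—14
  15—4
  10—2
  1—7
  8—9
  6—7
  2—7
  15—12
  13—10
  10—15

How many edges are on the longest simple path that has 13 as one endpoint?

8

Distances from 13 peak at 8, attained at 9.
13–10–2–7–6–14–11–8–9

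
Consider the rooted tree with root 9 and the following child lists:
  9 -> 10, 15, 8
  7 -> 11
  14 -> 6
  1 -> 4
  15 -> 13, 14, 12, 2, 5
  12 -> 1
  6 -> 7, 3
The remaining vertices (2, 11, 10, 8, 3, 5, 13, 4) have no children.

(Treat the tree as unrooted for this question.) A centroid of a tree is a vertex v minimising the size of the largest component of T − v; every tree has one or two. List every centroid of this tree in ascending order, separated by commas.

If 15 is removed the pieces have sizes 5, 3, 3, 1, 1, 1, all ≤ ⌊15/2⌋ = 7.
No neighbour of 15 does as well, so 15 is the unique centroid.

15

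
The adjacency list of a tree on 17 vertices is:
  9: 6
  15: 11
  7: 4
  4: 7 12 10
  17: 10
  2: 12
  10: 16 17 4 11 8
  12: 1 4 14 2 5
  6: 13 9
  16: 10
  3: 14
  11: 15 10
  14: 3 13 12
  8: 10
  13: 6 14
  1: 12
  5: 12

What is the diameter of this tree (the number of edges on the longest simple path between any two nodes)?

A longest path is 9–6–13–14–12–4–10–11–15, with 8 edges.

8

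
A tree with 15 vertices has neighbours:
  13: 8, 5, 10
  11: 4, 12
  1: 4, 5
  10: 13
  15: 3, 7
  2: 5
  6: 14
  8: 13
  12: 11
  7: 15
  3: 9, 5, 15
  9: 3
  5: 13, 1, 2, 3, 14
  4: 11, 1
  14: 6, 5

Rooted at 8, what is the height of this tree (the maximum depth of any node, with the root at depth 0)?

6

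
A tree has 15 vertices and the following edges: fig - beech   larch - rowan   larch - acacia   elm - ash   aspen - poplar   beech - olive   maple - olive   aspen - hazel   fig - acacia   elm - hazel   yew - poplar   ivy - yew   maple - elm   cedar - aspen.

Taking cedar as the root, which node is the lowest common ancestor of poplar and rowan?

Ancestors of poplar (toward the root): poplar, aspen, cedar.
Ancestors of rowan: rowan, larch, acacia, fig, beech, olive, maple, elm, hazel, aspen, cedar.
The deepest node appearing in both lists is aspen.

aspen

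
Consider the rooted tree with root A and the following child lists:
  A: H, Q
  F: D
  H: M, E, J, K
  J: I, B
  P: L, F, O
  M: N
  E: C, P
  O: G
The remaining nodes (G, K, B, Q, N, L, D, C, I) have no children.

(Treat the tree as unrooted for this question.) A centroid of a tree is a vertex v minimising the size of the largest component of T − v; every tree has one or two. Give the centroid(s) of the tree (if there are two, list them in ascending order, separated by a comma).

Removing H splits the tree into components of sizes 8, 3, 2, 2, 1; the largest is 8 ≤ ⌊17/2⌋ = 8.
Every other node leaves some component of size > 8, so the centroid is unique.

H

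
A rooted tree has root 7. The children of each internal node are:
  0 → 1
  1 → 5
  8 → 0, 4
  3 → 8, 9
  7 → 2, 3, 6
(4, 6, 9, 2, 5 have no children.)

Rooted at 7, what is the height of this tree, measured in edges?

5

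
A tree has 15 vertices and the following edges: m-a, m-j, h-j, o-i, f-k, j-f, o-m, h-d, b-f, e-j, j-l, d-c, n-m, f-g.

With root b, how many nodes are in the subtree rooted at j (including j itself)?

11

j's subtree: {j, m, l, h, e, o, n, a, d, i, c}, size 11.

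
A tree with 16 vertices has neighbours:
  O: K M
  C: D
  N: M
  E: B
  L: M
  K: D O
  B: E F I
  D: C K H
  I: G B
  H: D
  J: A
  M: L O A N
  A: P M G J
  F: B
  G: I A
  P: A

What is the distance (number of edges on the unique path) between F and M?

5

The path is F - B - I - G - A - M, which has 5 edges.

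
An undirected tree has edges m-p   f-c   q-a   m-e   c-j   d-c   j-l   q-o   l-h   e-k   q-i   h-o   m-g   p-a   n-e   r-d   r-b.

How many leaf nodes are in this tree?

The leaves are b, f, g, i, k, n.
That is 6 leaves.

6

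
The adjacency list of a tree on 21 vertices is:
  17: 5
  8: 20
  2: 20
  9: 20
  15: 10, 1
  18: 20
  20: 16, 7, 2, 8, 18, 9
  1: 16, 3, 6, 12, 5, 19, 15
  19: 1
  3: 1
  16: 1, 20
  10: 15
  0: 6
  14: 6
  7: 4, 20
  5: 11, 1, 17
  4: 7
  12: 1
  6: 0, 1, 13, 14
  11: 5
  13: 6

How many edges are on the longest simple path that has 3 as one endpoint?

Distances from 3 peak at 5, attained at 4.
3–1–16–20–7–4

5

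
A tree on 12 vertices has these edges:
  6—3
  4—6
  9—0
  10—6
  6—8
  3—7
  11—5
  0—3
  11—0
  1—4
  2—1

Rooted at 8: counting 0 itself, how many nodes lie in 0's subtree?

The subtree rooted at 0 contains: 0, 9, 11, 5 — 4 nodes.

4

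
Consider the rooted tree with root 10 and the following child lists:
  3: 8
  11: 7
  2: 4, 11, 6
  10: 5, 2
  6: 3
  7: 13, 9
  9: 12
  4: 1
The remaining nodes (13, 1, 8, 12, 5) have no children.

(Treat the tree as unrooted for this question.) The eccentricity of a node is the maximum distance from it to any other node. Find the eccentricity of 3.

6

The node farthest from 3 is 12, via 3–6–2–11–7–9–12 — 6 edges.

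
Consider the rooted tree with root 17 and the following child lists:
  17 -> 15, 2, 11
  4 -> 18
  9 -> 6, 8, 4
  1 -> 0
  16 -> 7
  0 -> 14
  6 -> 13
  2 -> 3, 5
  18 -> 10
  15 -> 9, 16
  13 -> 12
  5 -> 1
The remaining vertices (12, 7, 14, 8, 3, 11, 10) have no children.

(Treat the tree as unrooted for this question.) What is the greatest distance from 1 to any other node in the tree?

A farthest node from 1 is 10 (12 also at distance 8).
The path 1-5-2-17-15-9-4-18-10 has 8 edges.

8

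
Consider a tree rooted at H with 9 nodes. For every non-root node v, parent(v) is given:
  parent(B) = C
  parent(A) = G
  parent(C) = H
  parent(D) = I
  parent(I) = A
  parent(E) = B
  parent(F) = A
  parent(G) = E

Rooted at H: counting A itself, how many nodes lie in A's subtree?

The subtree rooted at A contains: A, I, F, D — 4 nodes.

4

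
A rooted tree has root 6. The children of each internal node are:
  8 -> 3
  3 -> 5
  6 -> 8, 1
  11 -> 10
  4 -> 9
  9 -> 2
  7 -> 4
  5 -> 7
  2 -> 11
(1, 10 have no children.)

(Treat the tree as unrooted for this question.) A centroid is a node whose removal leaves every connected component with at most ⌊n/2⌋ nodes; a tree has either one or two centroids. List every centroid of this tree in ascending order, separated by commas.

Delete 7: the remaining components have sizes 5, 5. Max 5 ≤ 5, so 7 is a centroid.
No neighbour of 7 does as well, so 7 is the unique centroid.

7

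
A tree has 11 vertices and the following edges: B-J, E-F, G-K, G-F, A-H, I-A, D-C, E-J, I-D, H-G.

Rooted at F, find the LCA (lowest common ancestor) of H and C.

H

H's ancestor chain is H, G, F and C's is C, D, I, A, H, G, F; they first meet at H.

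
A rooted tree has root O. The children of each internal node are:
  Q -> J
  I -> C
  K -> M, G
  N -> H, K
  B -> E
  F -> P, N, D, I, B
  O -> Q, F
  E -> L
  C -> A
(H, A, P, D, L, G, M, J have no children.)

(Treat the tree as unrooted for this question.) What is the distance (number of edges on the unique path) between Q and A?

The path is Q - O - F - I - C - A, which has 5 edges.

5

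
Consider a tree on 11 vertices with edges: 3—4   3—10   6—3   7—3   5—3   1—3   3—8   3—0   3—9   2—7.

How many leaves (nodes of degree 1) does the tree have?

Degree-1 nodes: 0, 1, 2, 4, 5, 6, 8, 9, 10 — 9 of them.

9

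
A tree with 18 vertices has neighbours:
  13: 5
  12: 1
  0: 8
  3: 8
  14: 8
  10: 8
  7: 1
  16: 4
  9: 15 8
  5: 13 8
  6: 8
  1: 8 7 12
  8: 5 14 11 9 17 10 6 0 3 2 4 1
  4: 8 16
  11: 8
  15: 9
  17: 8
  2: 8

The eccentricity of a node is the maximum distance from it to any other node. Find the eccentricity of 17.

3

Distances from 17 peak at 3, attained at 7 (16, 13, 15, 12 also at distance 3).
17-8-1-7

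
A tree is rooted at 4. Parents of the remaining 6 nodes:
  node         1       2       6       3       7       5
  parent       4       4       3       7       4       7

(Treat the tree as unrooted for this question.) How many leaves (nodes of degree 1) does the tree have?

4

The leaves are 1, 2, 5, 6.
That is 4 leaves.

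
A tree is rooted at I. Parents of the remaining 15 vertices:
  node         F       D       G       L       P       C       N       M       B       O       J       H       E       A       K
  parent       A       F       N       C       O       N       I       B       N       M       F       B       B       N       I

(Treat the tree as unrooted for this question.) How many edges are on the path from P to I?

5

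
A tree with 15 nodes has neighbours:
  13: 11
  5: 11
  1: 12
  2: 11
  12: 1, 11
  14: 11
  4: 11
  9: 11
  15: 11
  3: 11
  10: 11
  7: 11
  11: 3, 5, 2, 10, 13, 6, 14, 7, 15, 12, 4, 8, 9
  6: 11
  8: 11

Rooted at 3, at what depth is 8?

2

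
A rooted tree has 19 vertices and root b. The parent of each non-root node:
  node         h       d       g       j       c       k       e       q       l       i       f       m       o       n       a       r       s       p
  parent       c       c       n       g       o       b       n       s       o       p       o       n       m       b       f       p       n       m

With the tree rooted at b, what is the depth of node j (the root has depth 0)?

Climbing from j to the root: j – g – n – b. That's 3 steps.

3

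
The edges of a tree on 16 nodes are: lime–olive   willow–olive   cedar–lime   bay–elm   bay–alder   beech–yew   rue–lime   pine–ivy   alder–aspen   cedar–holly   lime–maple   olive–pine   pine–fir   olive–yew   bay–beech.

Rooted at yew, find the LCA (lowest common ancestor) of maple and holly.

Path maple→root: maple lime olive yew; path holly→root: holly cedar lime olive yew.
First common node: lime.

lime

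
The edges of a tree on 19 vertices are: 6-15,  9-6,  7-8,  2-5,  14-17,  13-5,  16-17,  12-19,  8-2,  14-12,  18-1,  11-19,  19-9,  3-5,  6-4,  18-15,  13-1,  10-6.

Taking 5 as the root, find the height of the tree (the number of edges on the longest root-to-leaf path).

11

16 sits deepest: 5–13–1–18–15–6–9–19–12–14–17–16 — 11 edges from the root.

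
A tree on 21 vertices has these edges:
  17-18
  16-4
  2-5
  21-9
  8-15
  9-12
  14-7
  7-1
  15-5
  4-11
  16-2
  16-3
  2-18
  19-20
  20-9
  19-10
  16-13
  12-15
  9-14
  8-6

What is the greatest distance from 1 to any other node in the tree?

The node farthest from 1 is 11, via 1–7–14–9–12–15–5–2–16–4–11 — 10 edges.

10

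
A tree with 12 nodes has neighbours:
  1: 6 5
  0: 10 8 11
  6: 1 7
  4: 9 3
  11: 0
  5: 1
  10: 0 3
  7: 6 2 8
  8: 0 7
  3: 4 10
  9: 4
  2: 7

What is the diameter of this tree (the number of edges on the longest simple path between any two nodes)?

9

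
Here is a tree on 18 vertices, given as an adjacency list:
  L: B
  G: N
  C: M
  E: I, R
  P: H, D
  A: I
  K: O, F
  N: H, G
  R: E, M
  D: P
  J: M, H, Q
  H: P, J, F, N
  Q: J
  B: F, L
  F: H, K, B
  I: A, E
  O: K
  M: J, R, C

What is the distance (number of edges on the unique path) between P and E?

5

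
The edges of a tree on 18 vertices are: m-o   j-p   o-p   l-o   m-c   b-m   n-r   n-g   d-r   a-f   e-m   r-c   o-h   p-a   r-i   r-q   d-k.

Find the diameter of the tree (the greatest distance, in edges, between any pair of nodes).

Starting from k, a farthest node is f at distance 8.
One longest path: k–d–r–c–m–o–p–a–f.
So the diameter is 8.

8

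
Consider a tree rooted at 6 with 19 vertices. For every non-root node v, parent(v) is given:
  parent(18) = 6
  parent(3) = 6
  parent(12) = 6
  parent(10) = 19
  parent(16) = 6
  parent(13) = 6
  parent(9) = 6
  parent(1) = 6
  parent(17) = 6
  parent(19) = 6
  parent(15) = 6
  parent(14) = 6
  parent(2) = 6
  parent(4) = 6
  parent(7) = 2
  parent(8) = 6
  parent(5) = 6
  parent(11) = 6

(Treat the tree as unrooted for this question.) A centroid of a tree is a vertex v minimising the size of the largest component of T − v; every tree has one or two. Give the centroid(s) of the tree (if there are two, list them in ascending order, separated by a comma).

6

Delete 6: the remaining components have sizes 2, 2, 1, 1, 1, 1, 1, 1, 1, 1, 1, 1, 1, 1, 1, 1. Max 2 ≤ 9, so 6 is a centroid.
Every other node leaves some component of size > 9, so the centroid is unique.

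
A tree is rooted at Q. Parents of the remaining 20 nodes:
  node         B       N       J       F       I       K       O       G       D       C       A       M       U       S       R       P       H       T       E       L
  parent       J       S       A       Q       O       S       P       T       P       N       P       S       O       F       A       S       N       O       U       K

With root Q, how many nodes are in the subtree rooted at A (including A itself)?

A's subtree: {A, J, R, B}, size 4.

4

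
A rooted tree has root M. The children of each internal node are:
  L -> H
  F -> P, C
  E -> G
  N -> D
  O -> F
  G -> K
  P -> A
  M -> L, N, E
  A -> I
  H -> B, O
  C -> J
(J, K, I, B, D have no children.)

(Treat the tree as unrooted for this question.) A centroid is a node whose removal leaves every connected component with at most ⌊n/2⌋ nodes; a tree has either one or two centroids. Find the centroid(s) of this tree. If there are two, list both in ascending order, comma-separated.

H

Delete H: the remaining components have sizes 7, 7, 1. Max 7 ≤ 8, so H is a centroid.
Every other node leaves some component of size > 8, so the centroid is unique.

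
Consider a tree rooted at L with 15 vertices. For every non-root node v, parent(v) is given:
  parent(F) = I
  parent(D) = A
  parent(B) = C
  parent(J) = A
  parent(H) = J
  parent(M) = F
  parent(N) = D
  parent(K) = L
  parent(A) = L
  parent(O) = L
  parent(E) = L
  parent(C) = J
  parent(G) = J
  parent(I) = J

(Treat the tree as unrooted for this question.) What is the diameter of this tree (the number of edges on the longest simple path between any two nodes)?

BFS from M reaches O last, at distance 6; BFS from O confirms no node is farther.
Path: M – F – I – J – A – L – O.

6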